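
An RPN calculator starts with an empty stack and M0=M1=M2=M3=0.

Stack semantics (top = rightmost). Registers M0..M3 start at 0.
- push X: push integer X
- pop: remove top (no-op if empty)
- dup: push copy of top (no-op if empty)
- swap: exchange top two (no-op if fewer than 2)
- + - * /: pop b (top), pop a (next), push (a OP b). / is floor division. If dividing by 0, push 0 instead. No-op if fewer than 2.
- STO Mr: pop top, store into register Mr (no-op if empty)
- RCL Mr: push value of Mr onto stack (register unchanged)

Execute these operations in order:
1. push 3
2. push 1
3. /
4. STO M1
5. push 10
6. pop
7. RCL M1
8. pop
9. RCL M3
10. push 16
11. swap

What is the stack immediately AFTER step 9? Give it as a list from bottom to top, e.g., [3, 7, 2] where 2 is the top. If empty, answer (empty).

After op 1 (push 3): stack=[3] mem=[0,0,0,0]
After op 2 (push 1): stack=[3,1] mem=[0,0,0,0]
After op 3 (/): stack=[3] mem=[0,0,0,0]
After op 4 (STO M1): stack=[empty] mem=[0,3,0,0]
After op 5 (push 10): stack=[10] mem=[0,3,0,0]
After op 6 (pop): stack=[empty] mem=[0,3,0,0]
After op 7 (RCL M1): stack=[3] mem=[0,3,0,0]
After op 8 (pop): stack=[empty] mem=[0,3,0,0]
After op 9 (RCL M3): stack=[0] mem=[0,3,0,0]

[0]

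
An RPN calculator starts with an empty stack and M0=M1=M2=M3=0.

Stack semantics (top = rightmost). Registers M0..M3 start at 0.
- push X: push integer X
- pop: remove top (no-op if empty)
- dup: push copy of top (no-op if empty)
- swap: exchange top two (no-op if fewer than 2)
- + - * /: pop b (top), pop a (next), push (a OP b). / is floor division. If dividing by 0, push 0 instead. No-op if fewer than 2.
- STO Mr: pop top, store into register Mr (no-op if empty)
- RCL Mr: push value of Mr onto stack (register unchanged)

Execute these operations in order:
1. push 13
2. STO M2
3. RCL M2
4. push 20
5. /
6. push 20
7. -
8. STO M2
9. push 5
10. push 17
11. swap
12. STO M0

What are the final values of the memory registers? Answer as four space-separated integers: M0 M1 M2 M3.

After op 1 (push 13): stack=[13] mem=[0,0,0,0]
After op 2 (STO M2): stack=[empty] mem=[0,0,13,0]
After op 3 (RCL M2): stack=[13] mem=[0,0,13,0]
After op 4 (push 20): stack=[13,20] mem=[0,0,13,0]
After op 5 (/): stack=[0] mem=[0,0,13,0]
After op 6 (push 20): stack=[0,20] mem=[0,0,13,0]
After op 7 (-): stack=[-20] mem=[0,0,13,0]
After op 8 (STO M2): stack=[empty] mem=[0,0,-20,0]
After op 9 (push 5): stack=[5] mem=[0,0,-20,0]
After op 10 (push 17): stack=[5,17] mem=[0,0,-20,0]
After op 11 (swap): stack=[17,5] mem=[0,0,-20,0]
After op 12 (STO M0): stack=[17] mem=[5,0,-20,0]

Answer: 5 0 -20 0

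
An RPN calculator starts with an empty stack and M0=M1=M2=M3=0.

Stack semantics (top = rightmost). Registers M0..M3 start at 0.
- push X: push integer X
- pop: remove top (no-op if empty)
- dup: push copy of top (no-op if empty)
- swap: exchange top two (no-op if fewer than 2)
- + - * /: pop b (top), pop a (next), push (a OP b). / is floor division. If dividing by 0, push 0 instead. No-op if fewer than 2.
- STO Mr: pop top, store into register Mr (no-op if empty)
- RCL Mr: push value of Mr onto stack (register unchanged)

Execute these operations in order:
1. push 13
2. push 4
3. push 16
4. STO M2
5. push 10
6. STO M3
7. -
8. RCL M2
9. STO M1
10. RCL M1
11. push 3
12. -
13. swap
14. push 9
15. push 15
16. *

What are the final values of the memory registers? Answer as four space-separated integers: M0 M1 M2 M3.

Answer: 0 16 16 10

Derivation:
After op 1 (push 13): stack=[13] mem=[0,0,0,0]
After op 2 (push 4): stack=[13,4] mem=[0,0,0,0]
After op 3 (push 16): stack=[13,4,16] mem=[0,0,0,0]
After op 4 (STO M2): stack=[13,4] mem=[0,0,16,0]
After op 5 (push 10): stack=[13,4,10] mem=[0,0,16,0]
After op 6 (STO M3): stack=[13,4] mem=[0,0,16,10]
After op 7 (-): stack=[9] mem=[0,0,16,10]
After op 8 (RCL M2): stack=[9,16] mem=[0,0,16,10]
After op 9 (STO M1): stack=[9] mem=[0,16,16,10]
After op 10 (RCL M1): stack=[9,16] mem=[0,16,16,10]
After op 11 (push 3): stack=[9,16,3] mem=[0,16,16,10]
After op 12 (-): stack=[9,13] mem=[0,16,16,10]
After op 13 (swap): stack=[13,9] mem=[0,16,16,10]
After op 14 (push 9): stack=[13,9,9] mem=[0,16,16,10]
After op 15 (push 15): stack=[13,9,9,15] mem=[0,16,16,10]
After op 16 (*): stack=[13,9,135] mem=[0,16,16,10]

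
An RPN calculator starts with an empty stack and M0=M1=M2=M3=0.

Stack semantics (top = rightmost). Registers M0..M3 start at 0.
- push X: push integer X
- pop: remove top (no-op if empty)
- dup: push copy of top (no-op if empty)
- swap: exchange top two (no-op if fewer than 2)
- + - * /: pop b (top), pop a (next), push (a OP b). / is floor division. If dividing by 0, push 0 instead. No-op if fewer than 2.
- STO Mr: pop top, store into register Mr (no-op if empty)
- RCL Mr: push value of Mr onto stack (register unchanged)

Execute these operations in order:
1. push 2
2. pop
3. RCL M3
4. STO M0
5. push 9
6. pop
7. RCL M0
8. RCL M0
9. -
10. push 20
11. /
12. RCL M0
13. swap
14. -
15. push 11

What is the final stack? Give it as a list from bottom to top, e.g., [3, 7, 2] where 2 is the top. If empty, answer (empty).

After op 1 (push 2): stack=[2] mem=[0,0,0,0]
After op 2 (pop): stack=[empty] mem=[0,0,0,0]
After op 3 (RCL M3): stack=[0] mem=[0,0,0,0]
After op 4 (STO M0): stack=[empty] mem=[0,0,0,0]
After op 5 (push 9): stack=[9] mem=[0,0,0,0]
After op 6 (pop): stack=[empty] mem=[0,0,0,0]
After op 7 (RCL M0): stack=[0] mem=[0,0,0,0]
After op 8 (RCL M0): stack=[0,0] mem=[0,0,0,0]
After op 9 (-): stack=[0] mem=[0,0,0,0]
After op 10 (push 20): stack=[0,20] mem=[0,0,0,0]
After op 11 (/): stack=[0] mem=[0,0,0,0]
After op 12 (RCL M0): stack=[0,0] mem=[0,0,0,0]
After op 13 (swap): stack=[0,0] mem=[0,0,0,0]
After op 14 (-): stack=[0] mem=[0,0,0,0]
After op 15 (push 11): stack=[0,11] mem=[0,0,0,0]

Answer: [0, 11]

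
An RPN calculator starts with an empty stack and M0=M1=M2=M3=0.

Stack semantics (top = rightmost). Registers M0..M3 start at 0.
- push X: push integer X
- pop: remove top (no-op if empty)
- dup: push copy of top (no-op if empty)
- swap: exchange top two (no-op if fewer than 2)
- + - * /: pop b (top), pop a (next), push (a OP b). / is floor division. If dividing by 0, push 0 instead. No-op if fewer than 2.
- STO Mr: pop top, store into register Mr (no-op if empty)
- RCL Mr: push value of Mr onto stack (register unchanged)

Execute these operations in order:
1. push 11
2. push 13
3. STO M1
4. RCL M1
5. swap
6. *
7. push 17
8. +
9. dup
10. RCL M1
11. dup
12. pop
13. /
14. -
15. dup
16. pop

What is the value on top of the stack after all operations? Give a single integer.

Answer: 148

Derivation:
After op 1 (push 11): stack=[11] mem=[0,0,0,0]
After op 2 (push 13): stack=[11,13] mem=[0,0,0,0]
After op 3 (STO M1): stack=[11] mem=[0,13,0,0]
After op 4 (RCL M1): stack=[11,13] mem=[0,13,0,0]
After op 5 (swap): stack=[13,11] mem=[0,13,0,0]
After op 6 (*): stack=[143] mem=[0,13,0,0]
After op 7 (push 17): stack=[143,17] mem=[0,13,0,0]
After op 8 (+): stack=[160] mem=[0,13,0,0]
After op 9 (dup): stack=[160,160] mem=[0,13,0,0]
After op 10 (RCL M1): stack=[160,160,13] mem=[0,13,0,0]
After op 11 (dup): stack=[160,160,13,13] mem=[0,13,0,0]
After op 12 (pop): stack=[160,160,13] mem=[0,13,0,0]
After op 13 (/): stack=[160,12] mem=[0,13,0,0]
After op 14 (-): stack=[148] mem=[0,13,0,0]
After op 15 (dup): stack=[148,148] mem=[0,13,0,0]
After op 16 (pop): stack=[148] mem=[0,13,0,0]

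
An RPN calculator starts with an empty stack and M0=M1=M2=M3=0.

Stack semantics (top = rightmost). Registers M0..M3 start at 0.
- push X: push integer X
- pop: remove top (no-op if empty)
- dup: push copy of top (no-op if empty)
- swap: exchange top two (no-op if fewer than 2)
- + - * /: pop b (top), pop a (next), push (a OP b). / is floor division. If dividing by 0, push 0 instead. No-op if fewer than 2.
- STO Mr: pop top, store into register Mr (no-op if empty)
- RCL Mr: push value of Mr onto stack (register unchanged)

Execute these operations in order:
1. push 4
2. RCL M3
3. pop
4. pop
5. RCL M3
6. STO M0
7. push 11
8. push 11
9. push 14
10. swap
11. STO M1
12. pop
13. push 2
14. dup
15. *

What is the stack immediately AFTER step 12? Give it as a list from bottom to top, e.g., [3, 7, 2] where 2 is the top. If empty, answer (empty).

After op 1 (push 4): stack=[4] mem=[0,0,0,0]
After op 2 (RCL M3): stack=[4,0] mem=[0,0,0,0]
After op 3 (pop): stack=[4] mem=[0,0,0,0]
After op 4 (pop): stack=[empty] mem=[0,0,0,0]
After op 5 (RCL M3): stack=[0] mem=[0,0,0,0]
After op 6 (STO M0): stack=[empty] mem=[0,0,0,0]
After op 7 (push 11): stack=[11] mem=[0,0,0,0]
After op 8 (push 11): stack=[11,11] mem=[0,0,0,0]
After op 9 (push 14): stack=[11,11,14] mem=[0,0,0,0]
After op 10 (swap): stack=[11,14,11] mem=[0,0,0,0]
After op 11 (STO M1): stack=[11,14] mem=[0,11,0,0]
After op 12 (pop): stack=[11] mem=[0,11,0,0]

[11]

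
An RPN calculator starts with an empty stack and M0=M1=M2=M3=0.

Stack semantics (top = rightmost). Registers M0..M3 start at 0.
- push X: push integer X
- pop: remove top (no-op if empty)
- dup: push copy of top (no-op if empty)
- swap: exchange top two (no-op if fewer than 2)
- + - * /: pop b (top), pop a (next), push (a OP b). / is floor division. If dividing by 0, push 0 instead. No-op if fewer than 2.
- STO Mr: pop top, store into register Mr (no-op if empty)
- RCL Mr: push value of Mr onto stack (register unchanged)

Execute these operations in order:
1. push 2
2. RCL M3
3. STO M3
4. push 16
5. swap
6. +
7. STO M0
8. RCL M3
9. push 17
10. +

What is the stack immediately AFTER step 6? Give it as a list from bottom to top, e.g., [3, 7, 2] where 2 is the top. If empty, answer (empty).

After op 1 (push 2): stack=[2] mem=[0,0,0,0]
After op 2 (RCL M3): stack=[2,0] mem=[0,0,0,0]
After op 3 (STO M3): stack=[2] mem=[0,0,0,0]
After op 4 (push 16): stack=[2,16] mem=[0,0,0,0]
After op 5 (swap): stack=[16,2] mem=[0,0,0,0]
After op 6 (+): stack=[18] mem=[0,0,0,0]

[18]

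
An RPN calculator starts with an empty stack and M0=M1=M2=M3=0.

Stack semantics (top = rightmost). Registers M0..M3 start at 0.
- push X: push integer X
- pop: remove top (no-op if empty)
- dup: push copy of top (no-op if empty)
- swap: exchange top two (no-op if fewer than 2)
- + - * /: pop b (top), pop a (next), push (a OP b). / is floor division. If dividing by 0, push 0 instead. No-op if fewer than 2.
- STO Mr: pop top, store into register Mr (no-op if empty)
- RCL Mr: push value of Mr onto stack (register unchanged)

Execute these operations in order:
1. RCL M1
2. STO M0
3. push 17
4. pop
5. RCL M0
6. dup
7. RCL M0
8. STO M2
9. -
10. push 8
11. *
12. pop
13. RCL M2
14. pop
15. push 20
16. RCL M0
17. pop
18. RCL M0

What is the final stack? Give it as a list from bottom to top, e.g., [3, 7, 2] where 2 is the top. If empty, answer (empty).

After op 1 (RCL M1): stack=[0] mem=[0,0,0,0]
After op 2 (STO M0): stack=[empty] mem=[0,0,0,0]
After op 3 (push 17): stack=[17] mem=[0,0,0,0]
After op 4 (pop): stack=[empty] mem=[0,0,0,0]
After op 5 (RCL M0): stack=[0] mem=[0,0,0,0]
After op 6 (dup): stack=[0,0] mem=[0,0,0,0]
After op 7 (RCL M0): stack=[0,0,0] mem=[0,0,0,0]
After op 8 (STO M2): stack=[0,0] mem=[0,0,0,0]
After op 9 (-): stack=[0] mem=[0,0,0,0]
After op 10 (push 8): stack=[0,8] mem=[0,0,0,0]
After op 11 (*): stack=[0] mem=[0,0,0,0]
After op 12 (pop): stack=[empty] mem=[0,0,0,0]
After op 13 (RCL M2): stack=[0] mem=[0,0,0,0]
After op 14 (pop): stack=[empty] mem=[0,0,0,0]
After op 15 (push 20): stack=[20] mem=[0,0,0,0]
After op 16 (RCL M0): stack=[20,0] mem=[0,0,0,0]
After op 17 (pop): stack=[20] mem=[0,0,0,0]
After op 18 (RCL M0): stack=[20,0] mem=[0,0,0,0]

Answer: [20, 0]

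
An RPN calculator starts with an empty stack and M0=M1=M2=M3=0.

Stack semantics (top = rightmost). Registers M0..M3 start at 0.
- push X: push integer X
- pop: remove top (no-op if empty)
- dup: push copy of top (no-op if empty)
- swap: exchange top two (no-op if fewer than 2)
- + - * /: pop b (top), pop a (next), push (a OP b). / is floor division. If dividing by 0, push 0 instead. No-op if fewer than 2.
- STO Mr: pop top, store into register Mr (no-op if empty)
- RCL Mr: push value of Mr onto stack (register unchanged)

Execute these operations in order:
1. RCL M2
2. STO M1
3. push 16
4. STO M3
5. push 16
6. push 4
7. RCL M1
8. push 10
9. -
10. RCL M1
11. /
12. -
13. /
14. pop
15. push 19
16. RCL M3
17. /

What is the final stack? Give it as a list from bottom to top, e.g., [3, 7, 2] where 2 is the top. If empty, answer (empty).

After op 1 (RCL M2): stack=[0] mem=[0,0,0,0]
After op 2 (STO M1): stack=[empty] mem=[0,0,0,0]
After op 3 (push 16): stack=[16] mem=[0,0,0,0]
After op 4 (STO M3): stack=[empty] mem=[0,0,0,16]
After op 5 (push 16): stack=[16] mem=[0,0,0,16]
After op 6 (push 4): stack=[16,4] mem=[0,0,0,16]
After op 7 (RCL M1): stack=[16,4,0] mem=[0,0,0,16]
After op 8 (push 10): stack=[16,4,0,10] mem=[0,0,0,16]
After op 9 (-): stack=[16,4,-10] mem=[0,0,0,16]
After op 10 (RCL M1): stack=[16,4,-10,0] mem=[0,0,0,16]
After op 11 (/): stack=[16,4,0] mem=[0,0,0,16]
After op 12 (-): stack=[16,4] mem=[0,0,0,16]
After op 13 (/): stack=[4] mem=[0,0,0,16]
After op 14 (pop): stack=[empty] mem=[0,0,0,16]
After op 15 (push 19): stack=[19] mem=[0,0,0,16]
After op 16 (RCL M3): stack=[19,16] mem=[0,0,0,16]
After op 17 (/): stack=[1] mem=[0,0,0,16]

Answer: [1]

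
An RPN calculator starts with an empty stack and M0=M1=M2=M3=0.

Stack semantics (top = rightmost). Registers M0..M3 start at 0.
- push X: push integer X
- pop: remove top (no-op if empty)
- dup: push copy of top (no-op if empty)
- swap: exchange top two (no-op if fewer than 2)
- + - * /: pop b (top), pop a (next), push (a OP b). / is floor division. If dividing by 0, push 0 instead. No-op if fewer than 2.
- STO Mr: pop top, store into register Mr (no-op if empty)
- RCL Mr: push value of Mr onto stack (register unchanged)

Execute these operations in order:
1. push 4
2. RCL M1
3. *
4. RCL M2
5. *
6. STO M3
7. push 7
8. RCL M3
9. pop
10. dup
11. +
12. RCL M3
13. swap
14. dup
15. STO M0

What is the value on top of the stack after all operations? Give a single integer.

Answer: 14

Derivation:
After op 1 (push 4): stack=[4] mem=[0,0,0,0]
After op 2 (RCL M1): stack=[4,0] mem=[0,0,0,0]
After op 3 (*): stack=[0] mem=[0,0,0,0]
After op 4 (RCL M2): stack=[0,0] mem=[0,0,0,0]
After op 5 (*): stack=[0] mem=[0,0,0,0]
After op 6 (STO M3): stack=[empty] mem=[0,0,0,0]
After op 7 (push 7): stack=[7] mem=[0,0,0,0]
After op 8 (RCL M3): stack=[7,0] mem=[0,0,0,0]
After op 9 (pop): stack=[7] mem=[0,0,0,0]
After op 10 (dup): stack=[7,7] mem=[0,0,0,0]
After op 11 (+): stack=[14] mem=[0,0,0,0]
After op 12 (RCL M3): stack=[14,0] mem=[0,0,0,0]
After op 13 (swap): stack=[0,14] mem=[0,0,0,0]
After op 14 (dup): stack=[0,14,14] mem=[0,0,0,0]
After op 15 (STO M0): stack=[0,14] mem=[14,0,0,0]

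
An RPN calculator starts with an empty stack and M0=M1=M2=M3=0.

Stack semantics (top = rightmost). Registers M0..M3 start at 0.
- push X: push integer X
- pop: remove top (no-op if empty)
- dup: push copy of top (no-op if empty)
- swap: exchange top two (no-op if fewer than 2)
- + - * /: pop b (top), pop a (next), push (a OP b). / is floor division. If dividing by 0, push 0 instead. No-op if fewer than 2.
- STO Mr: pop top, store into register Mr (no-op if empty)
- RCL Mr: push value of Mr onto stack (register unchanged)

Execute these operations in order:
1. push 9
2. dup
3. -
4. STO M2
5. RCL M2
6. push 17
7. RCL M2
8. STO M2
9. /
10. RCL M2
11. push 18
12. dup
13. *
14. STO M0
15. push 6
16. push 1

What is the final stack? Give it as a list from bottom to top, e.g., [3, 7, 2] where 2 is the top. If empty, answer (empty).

Answer: [0, 0, 6, 1]

Derivation:
After op 1 (push 9): stack=[9] mem=[0,0,0,0]
After op 2 (dup): stack=[9,9] mem=[0,0,0,0]
After op 3 (-): stack=[0] mem=[0,0,0,0]
After op 4 (STO M2): stack=[empty] mem=[0,0,0,0]
After op 5 (RCL M2): stack=[0] mem=[0,0,0,0]
After op 6 (push 17): stack=[0,17] mem=[0,0,0,0]
After op 7 (RCL M2): stack=[0,17,0] mem=[0,0,0,0]
After op 8 (STO M2): stack=[0,17] mem=[0,0,0,0]
After op 9 (/): stack=[0] mem=[0,0,0,0]
After op 10 (RCL M2): stack=[0,0] mem=[0,0,0,0]
After op 11 (push 18): stack=[0,0,18] mem=[0,0,0,0]
After op 12 (dup): stack=[0,0,18,18] mem=[0,0,0,0]
After op 13 (*): stack=[0,0,324] mem=[0,0,0,0]
After op 14 (STO M0): stack=[0,0] mem=[324,0,0,0]
After op 15 (push 6): stack=[0,0,6] mem=[324,0,0,0]
After op 16 (push 1): stack=[0,0,6,1] mem=[324,0,0,0]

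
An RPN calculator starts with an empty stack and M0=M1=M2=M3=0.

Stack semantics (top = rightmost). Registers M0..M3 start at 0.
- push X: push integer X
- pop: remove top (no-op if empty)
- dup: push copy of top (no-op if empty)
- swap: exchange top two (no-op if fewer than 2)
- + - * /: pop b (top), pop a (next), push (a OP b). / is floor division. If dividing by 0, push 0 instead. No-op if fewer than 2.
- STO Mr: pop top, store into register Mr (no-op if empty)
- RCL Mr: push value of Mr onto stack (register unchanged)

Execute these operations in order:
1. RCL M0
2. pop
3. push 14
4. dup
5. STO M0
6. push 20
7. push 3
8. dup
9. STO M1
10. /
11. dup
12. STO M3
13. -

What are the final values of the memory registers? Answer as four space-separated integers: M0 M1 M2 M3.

Answer: 14 3 0 6

Derivation:
After op 1 (RCL M0): stack=[0] mem=[0,0,0,0]
After op 2 (pop): stack=[empty] mem=[0,0,0,0]
After op 3 (push 14): stack=[14] mem=[0,0,0,0]
After op 4 (dup): stack=[14,14] mem=[0,0,0,0]
After op 5 (STO M0): stack=[14] mem=[14,0,0,0]
After op 6 (push 20): stack=[14,20] mem=[14,0,0,0]
After op 7 (push 3): stack=[14,20,3] mem=[14,0,0,0]
After op 8 (dup): stack=[14,20,3,3] mem=[14,0,0,0]
After op 9 (STO M1): stack=[14,20,3] mem=[14,3,0,0]
After op 10 (/): stack=[14,6] mem=[14,3,0,0]
After op 11 (dup): stack=[14,6,6] mem=[14,3,0,0]
After op 12 (STO M3): stack=[14,6] mem=[14,3,0,6]
After op 13 (-): stack=[8] mem=[14,3,0,6]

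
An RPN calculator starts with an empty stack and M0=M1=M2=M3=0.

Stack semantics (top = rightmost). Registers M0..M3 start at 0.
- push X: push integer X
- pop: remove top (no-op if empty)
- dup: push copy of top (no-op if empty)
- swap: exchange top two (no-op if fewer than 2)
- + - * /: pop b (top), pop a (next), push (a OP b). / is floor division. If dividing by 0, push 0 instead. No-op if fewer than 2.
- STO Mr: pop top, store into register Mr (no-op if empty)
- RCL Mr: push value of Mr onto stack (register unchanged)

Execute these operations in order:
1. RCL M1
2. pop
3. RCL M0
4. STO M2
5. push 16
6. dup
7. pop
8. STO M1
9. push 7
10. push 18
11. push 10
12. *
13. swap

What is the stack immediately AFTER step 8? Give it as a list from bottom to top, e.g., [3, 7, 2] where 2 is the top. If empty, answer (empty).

After op 1 (RCL M1): stack=[0] mem=[0,0,0,0]
After op 2 (pop): stack=[empty] mem=[0,0,0,0]
After op 3 (RCL M0): stack=[0] mem=[0,0,0,0]
After op 4 (STO M2): stack=[empty] mem=[0,0,0,0]
After op 5 (push 16): stack=[16] mem=[0,0,0,0]
After op 6 (dup): stack=[16,16] mem=[0,0,0,0]
After op 7 (pop): stack=[16] mem=[0,0,0,0]
After op 8 (STO M1): stack=[empty] mem=[0,16,0,0]

(empty)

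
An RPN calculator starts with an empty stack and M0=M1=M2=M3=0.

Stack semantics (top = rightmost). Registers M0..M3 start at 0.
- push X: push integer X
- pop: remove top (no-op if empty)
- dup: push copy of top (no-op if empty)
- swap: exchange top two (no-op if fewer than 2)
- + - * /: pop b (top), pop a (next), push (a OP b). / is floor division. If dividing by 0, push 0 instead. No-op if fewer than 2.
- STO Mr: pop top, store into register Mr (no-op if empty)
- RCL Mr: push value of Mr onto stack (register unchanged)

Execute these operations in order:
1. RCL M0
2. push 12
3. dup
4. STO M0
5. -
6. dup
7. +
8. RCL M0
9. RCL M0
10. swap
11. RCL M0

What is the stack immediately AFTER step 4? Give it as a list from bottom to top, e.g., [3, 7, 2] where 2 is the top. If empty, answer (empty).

After op 1 (RCL M0): stack=[0] mem=[0,0,0,0]
After op 2 (push 12): stack=[0,12] mem=[0,0,0,0]
After op 3 (dup): stack=[0,12,12] mem=[0,0,0,0]
After op 4 (STO M0): stack=[0,12] mem=[12,0,0,0]

[0, 12]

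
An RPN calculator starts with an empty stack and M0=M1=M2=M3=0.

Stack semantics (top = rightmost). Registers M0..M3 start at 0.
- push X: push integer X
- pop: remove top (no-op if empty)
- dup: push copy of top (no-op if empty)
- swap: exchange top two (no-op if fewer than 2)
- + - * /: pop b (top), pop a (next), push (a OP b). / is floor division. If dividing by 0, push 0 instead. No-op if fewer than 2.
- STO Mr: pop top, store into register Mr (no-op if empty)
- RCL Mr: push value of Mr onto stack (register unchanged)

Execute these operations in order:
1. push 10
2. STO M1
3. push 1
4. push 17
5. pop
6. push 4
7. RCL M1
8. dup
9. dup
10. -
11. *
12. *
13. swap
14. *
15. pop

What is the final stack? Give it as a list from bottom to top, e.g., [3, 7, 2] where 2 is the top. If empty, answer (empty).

Answer: (empty)

Derivation:
After op 1 (push 10): stack=[10] mem=[0,0,0,0]
After op 2 (STO M1): stack=[empty] mem=[0,10,0,0]
After op 3 (push 1): stack=[1] mem=[0,10,0,0]
After op 4 (push 17): stack=[1,17] mem=[0,10,0,0]
After op 5 (pop): stack=[1] mem=[0,10,0,0]
After op 6 (push 4): stack=[1,4] mem=[0,10,0,0]
After op 7 (RCL M1): stack=[1,4,10] mem=[0,10,0,0]
After op 8 (dup): stack=[1,4,10,10] mem=[0,10,0,0]
After op 9 (dup): stack=[1,4,10,10,10] mem=[0,10,0,0]
After op 10 (-): stack=[1,4,10,0] mem=[0,10,0,0]
After op 11 (*): stack=[1,4,0] mem=[0,10,0,0]
After op 12 (*): stack=[1,0] mem=[0,10,0,0]
After op 13 (swap): stack=[0,1] mem=[0,10,0,0]
After op 14 (*): stack=[0] mem=[0,10,0,0]
After op 15 (pop): stack=[empty] mem=[0,10,0,0]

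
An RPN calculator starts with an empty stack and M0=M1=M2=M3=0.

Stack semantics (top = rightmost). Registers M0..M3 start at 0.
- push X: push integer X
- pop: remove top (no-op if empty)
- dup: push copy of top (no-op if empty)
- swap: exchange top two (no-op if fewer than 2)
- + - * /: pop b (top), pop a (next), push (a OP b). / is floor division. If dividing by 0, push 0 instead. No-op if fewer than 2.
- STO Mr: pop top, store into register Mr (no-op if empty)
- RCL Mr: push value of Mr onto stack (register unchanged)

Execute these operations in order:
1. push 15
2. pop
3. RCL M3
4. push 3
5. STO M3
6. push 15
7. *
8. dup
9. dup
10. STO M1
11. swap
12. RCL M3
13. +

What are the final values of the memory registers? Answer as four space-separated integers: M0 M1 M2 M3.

After op 1 (push 15): stack=[15] mem=[0,0,0,0]
After op 2 (pop): stack=[empty] mem=[0,0,0,0]
After op 3 (RCL M3): stack=[0] mem=[0,0,0,0]
After op 4 (push 3): stack=[0,3] mem=[0,0,0,0]
After op 5 (STO M3): stack=[0] mem=[0,0,0,3]
After op 6 (push 15): stack=[0,15] mem=[0,0,0,3]
After op 7 (*): stack=[0] mem=[0,0,0,3]
After op 8 (dup): stack=[0,0] mem=[0,0,0,3]
After op 9 (dup): stack=[0,0,0] mem=[0,0,0,3]
After op 10 (STO M1): stack=[0,0] mem=[0,0,0,3]
After op 11 (swap): stack=[0,0] mem=[0,0,0,3]
After op 12 (RCL M3): stack=[0,0,3] mem=[0,0,0,3]
After op 13 (+): stack=[0,3] mem=[0,0,0,3]

Answer: 0 0 0 3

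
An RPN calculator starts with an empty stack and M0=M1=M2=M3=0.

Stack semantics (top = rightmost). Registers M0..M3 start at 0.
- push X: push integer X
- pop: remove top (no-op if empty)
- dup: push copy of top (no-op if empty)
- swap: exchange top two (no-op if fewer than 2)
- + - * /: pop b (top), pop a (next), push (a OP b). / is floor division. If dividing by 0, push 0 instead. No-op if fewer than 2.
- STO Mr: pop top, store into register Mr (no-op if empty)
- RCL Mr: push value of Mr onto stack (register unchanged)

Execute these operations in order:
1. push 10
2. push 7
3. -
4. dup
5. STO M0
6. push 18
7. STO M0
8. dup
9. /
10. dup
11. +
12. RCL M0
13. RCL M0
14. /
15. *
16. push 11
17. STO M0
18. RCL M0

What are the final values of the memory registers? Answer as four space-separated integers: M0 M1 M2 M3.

Answer: 11 0 0 0

Derivation:
After op 1 (push 10): stack=[10] mem=[0,0,0,0]
After op 2 (push 7): stack=[10,7] mem=[0,0,0,0]
After op 3 (-): stack=[3] mem=[0,0,0,0]
After op 4 (dup): stack=[3,3] mem=[0,0,0,0]
After op 5 (STO M0): stack=[3] mem=[3,0,0,0]
After op 6 (push 18): stack=[3,18] mem=[3,0,0,0]
After op 7 (STO M0): stack=[3] mem=[18,0,0,0]
After op 8 (dup): stack=[3,3] mem=[18,0,0,0]
After op 9 (/): stack=[1] mem=[18,0,0,0]
After op 10 (dup): stack=[1,1] mem=[18,0,0,0]
After op 11 (+): stack=[2] mem=[18,0,0,0]
After op 12 (RCL M0): stack=[2,18] mem=[18,0,0,0]
After op 13 (RCL M0): stack=[2,18,18] mem=[18,0,0,0]
After op 14 (/): stack=[2,1] mem=[18,0,0,0]
After op 15 (*): stack=[2] mem=[18,0,0,0]
After op 16 (push 11): stack=[2,11] mem=[18,0,0,0]
After op 17 (STO M0): stack=[2] mem=[11,0,0,0]
After op 18 (RCL M0): stack=[2,11] mem=[11,0,0,0]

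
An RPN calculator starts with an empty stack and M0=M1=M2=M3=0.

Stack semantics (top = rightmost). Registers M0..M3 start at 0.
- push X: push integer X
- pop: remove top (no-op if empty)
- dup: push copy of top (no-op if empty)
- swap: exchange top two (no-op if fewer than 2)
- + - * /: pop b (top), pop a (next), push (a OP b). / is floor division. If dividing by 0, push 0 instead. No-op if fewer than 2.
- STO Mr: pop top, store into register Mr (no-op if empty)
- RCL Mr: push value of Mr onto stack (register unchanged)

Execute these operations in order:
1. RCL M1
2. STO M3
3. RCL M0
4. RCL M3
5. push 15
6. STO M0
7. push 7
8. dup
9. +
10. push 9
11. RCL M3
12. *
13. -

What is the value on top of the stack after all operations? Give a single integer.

After op 1 (RCL M1): stack=[0] mem=[0,0,0,0]
After op 2 (STO M3): stack=[empty] mem=[0,0,0,0]
After op 3 (RCL M0): stack=[0] mem=[0,0,0,0]
After op 4 (RCL M3): stack=[0,0] mem=[0,0,0,0]
After op 5 (push 15): stack=[0,0,15] mem=[0,0,0,0]
After op 6 (STO M0): stack=[0,0] mem=[15,0,0,0]
After op 7 (push 7): stack=[0,0,7] mem=[15,0,0,0]
After op 8 (dup): stack=[0,0,7,7] mem=[15,0,0,0]
After op 9 (+): stack=[0,0,14] mem=[15,0,0,0]
After op 10 (push 9): stack=[0,0,14,9] mem=[15,0,0,0]
After op 11 (RCL M3): stack=[0,0,14,9,0] mem=[15,0,0,0]
After op 12 (*): stack=[0,0,14,0] mem=[15,0,0,0]
After op 13 (-): stack=[0,0,14] mem=[15,0,0,0]

Answer: 14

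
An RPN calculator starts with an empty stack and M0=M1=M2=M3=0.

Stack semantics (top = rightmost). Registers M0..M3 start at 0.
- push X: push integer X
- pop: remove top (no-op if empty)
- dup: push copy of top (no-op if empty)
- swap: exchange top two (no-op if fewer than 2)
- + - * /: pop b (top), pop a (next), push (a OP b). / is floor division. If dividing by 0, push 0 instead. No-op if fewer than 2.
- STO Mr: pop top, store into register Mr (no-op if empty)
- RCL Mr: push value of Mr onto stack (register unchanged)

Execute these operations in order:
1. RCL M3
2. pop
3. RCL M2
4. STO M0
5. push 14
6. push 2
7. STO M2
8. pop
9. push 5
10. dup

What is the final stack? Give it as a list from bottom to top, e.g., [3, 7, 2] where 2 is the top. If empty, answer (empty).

Answer: [5, 5]

Derivation:
After op 1 (RCL M3): stack=[0] mem=[0,0,0,0]
After op 2 (pop): stack=[empty] mem=[0,0,0,0]
After op 3 (RCL M2): stack=[0] mem=[0,0,0,0]
After op 4 (STO M0): stack=[empty] mem=[0,0,0,0]
After op 5 (push 14): stack=[14] mem=[0,0,0,0]
After op 6 (push 2): stack=[14,2] mem=[0,0,0,0]
After op 7 (STO M2): stack=[14] mem=[0,0,2,0]
After op 8 (pop): stack=[empty] mem=[0,0,2,0]
After op 9 (push 5): stack=[5] mem=[0,0,2,0]
After op 10 (dup): stack=[5,5] mem=[0,0,2,0]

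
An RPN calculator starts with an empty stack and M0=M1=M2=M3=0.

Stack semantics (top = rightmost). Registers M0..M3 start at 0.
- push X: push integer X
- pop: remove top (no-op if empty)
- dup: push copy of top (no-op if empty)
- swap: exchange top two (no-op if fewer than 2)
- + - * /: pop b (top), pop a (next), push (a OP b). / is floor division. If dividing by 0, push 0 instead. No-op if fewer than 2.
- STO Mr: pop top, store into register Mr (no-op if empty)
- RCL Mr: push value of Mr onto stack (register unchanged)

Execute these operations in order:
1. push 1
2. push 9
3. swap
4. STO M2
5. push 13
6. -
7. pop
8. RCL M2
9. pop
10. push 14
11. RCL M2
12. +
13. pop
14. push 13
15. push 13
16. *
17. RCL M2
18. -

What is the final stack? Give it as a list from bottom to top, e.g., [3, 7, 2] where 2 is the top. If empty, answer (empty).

After op 1 (push 1): stack=[1] mem=[0,0,0,0]
After op 2 (push 9): stack=[1,9] mem=[0,0,0,0]
After op 3 (swap): stack=[9,1] mem=[0,0,0,0]
After op 4 (STO M2): stack=[9] mem=[0,0,1,0]
After op 5 (push 13): stack=[9,13] mem=[0,0,1,0]
After op 6 (-): stack=[-4] mem=[0,0,1,0]
After op 7 (pop): stack=[empty] mem=[0,0,1,0]
After op 8 (RCL M2): stack=[1] mem=[0,0,1,0]
After op 9 (pop): stack=[empty] mem=[0,0,1,0]
After op 10 (push 14): stack=[14] mem=[0,0,1,0]
After op 11 (RCL M2): stack=[14,1] mem=[0,0,1,0]
After op 12 (+): stack=[15] mem=[0,0,1,0]
After op 13 (pop): stack=[empty] mem=[0,0,1,0]
After op 14 (push 13): stack=[13] mem=[0,0,1,0]
After op 15 (push 13): stack=[13,13] mem=[0,0,1,0]
After op 16 (*): stack=[169] mem=[0,0,1,0]
After op 17 (RCL M2): stack=[169,1] mem=[0,0,1,0]
After op 18 (-): stack=[168] mem=[0,0,1,0]

Answer: [168]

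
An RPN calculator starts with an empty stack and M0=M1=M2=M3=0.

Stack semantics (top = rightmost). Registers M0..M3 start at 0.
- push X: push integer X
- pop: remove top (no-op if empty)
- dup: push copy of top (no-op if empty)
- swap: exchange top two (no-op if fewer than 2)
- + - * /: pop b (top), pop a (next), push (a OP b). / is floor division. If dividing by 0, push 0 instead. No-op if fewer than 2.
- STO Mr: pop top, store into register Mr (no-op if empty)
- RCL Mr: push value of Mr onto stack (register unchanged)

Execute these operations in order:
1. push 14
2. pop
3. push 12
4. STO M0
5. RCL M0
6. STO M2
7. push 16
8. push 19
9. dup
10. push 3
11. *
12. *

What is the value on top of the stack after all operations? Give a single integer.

After op 1 (push 14): stack=[14] mem=[0,0,0,0]
After op 2 (pop): stack=[empty] mem=[0,0,0,0]
After op 3 (push 12): stack=[12] mem=[0,0,0,0]
After op 4 (STO M0): stack=[empty] mem=[12,0,0,0]
After op 5 (RCL M0): stack=[12] mem=[12,0,0,0]
After op 6 (STO M2): stack=[empty] mem=[12,0,12,0]
After op 7 (push 16): stack=[16] mem=[12,0,12,0]
After op 8 (push 19): stack=[16,19] mem=[12,0,12,0]
After op 9 (dup): stack=[16,19,19] mem=[12,0,12,0]
After op 10 (push 3): stack=[16,19,19,3] mem=[12,0,12,0]
After op 11 (*): stack=[16,19,57] mem=[12,0,12,0]
After op 12 (*): stack=[16,1083] mem=[12,0,12,0]

Answer: 1083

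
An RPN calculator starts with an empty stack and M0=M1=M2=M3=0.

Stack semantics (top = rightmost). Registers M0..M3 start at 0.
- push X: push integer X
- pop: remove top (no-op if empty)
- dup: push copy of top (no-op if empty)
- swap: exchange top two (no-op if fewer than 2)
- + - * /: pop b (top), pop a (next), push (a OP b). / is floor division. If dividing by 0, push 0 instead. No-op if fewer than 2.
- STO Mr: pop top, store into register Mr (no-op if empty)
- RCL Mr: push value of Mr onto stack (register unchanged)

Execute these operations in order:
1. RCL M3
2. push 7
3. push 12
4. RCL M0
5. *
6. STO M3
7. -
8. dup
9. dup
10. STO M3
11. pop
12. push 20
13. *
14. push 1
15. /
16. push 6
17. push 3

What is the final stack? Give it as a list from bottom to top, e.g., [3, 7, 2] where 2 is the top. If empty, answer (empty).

After op 1 (RCL M3): stack=[0] mem=[0,0,0,0]
After op 2 (push 7): stack=[0,7] mem=[0,0,0,0]
After op 3 (push 12): stack=[0,7,12] mem=[0,0,0,0]
After op 4 (RCL M0): stack=[0,7,12,0] mem=[0,0,0,0]
After op 5 (*): stack=[0,7,0] mem=[0,0,0,0]
After op 6 (STO M3): stack=[0,7] mem=[0,0,0,0]
After op 7 (-): stack=[-7] mem=[0,0,0,0]
After op 8 (dup): stack=[-7,-7] mem=[0,0,0,0]
After op 9 (dup): stack=[-7,-7,-7] mem=[0,0,0,0]
After op 10 (STO M3): stack=[-7,-7] mem=[0,0,0,-7]
After op 11 (pop): stack=[-7] mem=[0,0,0,-7]
After op 12 (push 20): stack=[-7,20] mem=[0,0,0,-7]
After op 13 (*): stack=[-140] mem=[0,0,0,-7]
After op 14 (push 1): stack=[-140,1] mem=[0,0,0,-7]
After op 15 (/): stack=[-140] mem=[0,0,0,-7]
After op 16 (push 6): stack=[-140,6] mem=[0,0,0,-7]
After op 17 (push 3): stack=[-140,6,3] mem=[0,0,0,-7]

Answer: [-140, 6, 3]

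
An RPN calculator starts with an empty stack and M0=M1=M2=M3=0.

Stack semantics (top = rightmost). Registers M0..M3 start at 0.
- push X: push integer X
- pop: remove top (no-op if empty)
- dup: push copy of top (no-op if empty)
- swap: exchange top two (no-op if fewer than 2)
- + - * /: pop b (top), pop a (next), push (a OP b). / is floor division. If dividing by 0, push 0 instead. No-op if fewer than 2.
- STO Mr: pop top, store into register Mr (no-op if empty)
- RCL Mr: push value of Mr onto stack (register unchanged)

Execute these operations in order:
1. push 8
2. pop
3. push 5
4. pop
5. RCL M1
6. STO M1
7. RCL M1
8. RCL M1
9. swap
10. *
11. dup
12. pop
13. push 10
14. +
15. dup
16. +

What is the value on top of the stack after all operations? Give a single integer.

After op 1 (push 8): stack=[8] mem=[0,0,0,0]
After op 2 (pop): stack=[empty] mem=[0,0,0,0]
After op 3 (push 5): stack=[5] mem=[0,0,0,0]
After op 4 (pop): stack=[empty] mem=[0,0,0,0]
After op 5 (RCL M1): stack=[0] mem=[0,0,0,0]
After op 6 (STO M1): stack=[empty] mem=[0,0,0,0]
After op 7 (RCL M1): stack=[0] mem=[0,0,0,0]
After op 8 (RCL M1): stack=[0,0] mem=[0,0,0,0]
After op 9 (swap): stack=[0,0] mem=[0,0,0,0]
After op 10 (*): stack=[0] mem=[0,0,0,0]
After op 11 (dup): stack=[0,0] mem=[0,0,0,0]
After op 12 (pop): stack=[0] mem=[0,0,0,0]
After op 13 (push 10): stack=[0,10] mem=[0,0,0,0]
After op 14 (+): stack=[10] mem=[0,0,0,0]
After op 15 (dup): stack=[10,10] mem=[0,0,0,0]
After op 16 (+): stack=[20] mem=[0,0,0,0]

Answer: 20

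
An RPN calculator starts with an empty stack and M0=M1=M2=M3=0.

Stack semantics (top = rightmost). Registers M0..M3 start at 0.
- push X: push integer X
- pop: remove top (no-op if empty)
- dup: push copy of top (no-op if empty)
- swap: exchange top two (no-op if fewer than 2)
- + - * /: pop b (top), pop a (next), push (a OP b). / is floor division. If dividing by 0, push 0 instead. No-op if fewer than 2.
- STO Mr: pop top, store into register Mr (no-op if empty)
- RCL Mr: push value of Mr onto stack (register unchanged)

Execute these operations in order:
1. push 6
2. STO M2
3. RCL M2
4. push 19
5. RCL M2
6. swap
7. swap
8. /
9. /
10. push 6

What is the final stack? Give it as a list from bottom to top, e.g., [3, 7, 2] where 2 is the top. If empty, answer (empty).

Answer: [2, 6]

Derivation:
After op 1 (push 6): stack=[6] mem=[0,0,0,0]
After op 2 (STO M2): stack=[empty] mem=[0,0,6,0]
After op 3 (RCL M2): stack=[6] mem=[0,0,6,0]
After op 4 (push 19): stack=[6,19] mem=[0,0,6,0]
After op 5 (RCL M2): stack=[6,19,6] mem=[0,0,6,0]
After op 6 (swap): stack=[6,6,19] mem=[0,0,6,0]
After op 7 (swap): stack=[6,19,6] mem=[0,0,6,0]
After op 8 (/): stack=[6,3] mem=[0,0,6,0]
After op 9 (/): stack=[2] mem=[0,0,6,0]
After op 10 (push 6): stack=[2,6] mem=[0,0,6,0]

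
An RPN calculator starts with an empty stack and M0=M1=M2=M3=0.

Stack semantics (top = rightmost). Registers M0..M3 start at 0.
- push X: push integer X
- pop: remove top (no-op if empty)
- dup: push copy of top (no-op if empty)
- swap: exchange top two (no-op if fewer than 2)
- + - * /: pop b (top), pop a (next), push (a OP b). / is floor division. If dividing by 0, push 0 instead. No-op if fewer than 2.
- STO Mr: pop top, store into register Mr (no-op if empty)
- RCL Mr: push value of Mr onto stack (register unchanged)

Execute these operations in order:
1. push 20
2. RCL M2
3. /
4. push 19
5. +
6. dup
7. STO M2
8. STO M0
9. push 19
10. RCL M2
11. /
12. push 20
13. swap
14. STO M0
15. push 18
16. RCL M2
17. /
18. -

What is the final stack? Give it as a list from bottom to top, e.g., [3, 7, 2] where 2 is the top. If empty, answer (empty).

After op 1 (push 20): stack=[20] mem=[0,0,0,0]
After op 2 (RCL M2): stack=[20,0] mem=[0,0,0,0]
After op 3 (/): stack=[0] mem=[0,0,0,0]
After op 4 (push 19): stack=[0,19] mem=[0,0,0,0]
After op 5 (+): stack=[19] mem=[0,0,0,0]
After op 6 (dup): stack=[19,19] mem=[0,0,0,0]
After op 7 (STO M2): stack=[19] mem=[0,0,19,0]
After op 8 (STO M0): stack=[empty] mem=[19,0,19,0]
After op 9 (push 19): stack=[19] mem=[19,0,19,0]
After op 10 (RCL M2): stack=[19,19] mem=[19,0,19,0]
After op 11 (/): stack=[1] mem=[19,0,19,0]
After op 12 (push 20): stack=[1,20] mem=[19,0,19,0]
After op 13 (swap): stack=[20,1] mem=[19,0,19,0]
After op 14 (STO M0): stack=[20] mem=[1,0,19,0]
After op 15 (push 18): stack=[20,18] mem=[1,0,19,0]
After op 16 (RCL M2): stack=[20,18,19] mem=[1,0,19,0]
After op 17 (/): stack=[20,0] mem=[1,0,19,0]
After op 18 (-): stack=[20] mem=[1,0,19,0]

Answer: [20]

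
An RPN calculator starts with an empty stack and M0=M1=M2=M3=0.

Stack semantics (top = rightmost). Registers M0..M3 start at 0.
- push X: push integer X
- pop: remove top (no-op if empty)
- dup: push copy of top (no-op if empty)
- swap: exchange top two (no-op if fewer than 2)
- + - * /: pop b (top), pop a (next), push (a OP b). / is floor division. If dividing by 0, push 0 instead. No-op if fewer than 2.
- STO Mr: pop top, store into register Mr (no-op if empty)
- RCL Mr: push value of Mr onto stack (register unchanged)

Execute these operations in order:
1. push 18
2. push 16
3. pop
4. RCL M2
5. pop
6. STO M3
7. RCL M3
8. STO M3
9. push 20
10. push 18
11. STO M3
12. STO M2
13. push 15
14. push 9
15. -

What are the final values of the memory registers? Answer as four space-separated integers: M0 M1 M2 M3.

Answer: 0 0 20 18

Derivation:
After op 1 (push 18): stack=[18] mem=[0,0,0,0]
After op 2 (push 16): stack=[18,16] mem=[0,0,0,0]
After op 3 (pop): stack=[18] mem=[0,0,0,0]
After op 4 (RCL M2): stack=[18,0] mem=[0,0,0,0]
After op 5 (pop): stack=[18] mem=[0,0,0,0]
After op 6 (STO M3): stack=[empty] mem=[0,0,0,18]
After op 7 (RCL M3): stack=[18] mem=[0,0,0,18]
After op 8 (STO M3): stack=[empty] mem=[0,0,0,18]
After op 9 (push 20): stack=[20] mem=[0,0,0,18]
After op 10 (push 18): stack=[20,18] mem=[0,0,0,18]
After op 11 (STO M3): stack=[20] mem=[0,0,0,18]
After op 12 (STO M2): stack=[empty] mem=[0,0,20,18]
After op 13 (push 15): stack=[15] mem=[0,0,20,18]
After op 14 (push 9): stack=[15,9] mem=[0,0,20,18]
After op 15 (-): stack=[6] mem=[0,0,20,18]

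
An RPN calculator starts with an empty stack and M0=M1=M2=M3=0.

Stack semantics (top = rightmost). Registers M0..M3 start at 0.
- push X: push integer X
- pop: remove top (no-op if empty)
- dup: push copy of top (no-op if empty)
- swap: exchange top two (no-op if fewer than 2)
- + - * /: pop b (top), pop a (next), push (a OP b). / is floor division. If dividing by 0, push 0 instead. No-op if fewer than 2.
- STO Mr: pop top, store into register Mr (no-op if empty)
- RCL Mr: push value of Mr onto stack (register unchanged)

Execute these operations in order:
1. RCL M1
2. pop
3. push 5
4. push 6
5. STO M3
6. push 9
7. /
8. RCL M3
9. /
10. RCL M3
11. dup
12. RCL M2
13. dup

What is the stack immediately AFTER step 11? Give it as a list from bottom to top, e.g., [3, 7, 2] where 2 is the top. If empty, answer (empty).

After op 1 (RCL M1): stack=[0] mem=[0,0,0,0]
After op 2 (pop): stack=[empty] mem=[0,0,0,0]
After op 3 (push 5): stack=[5] mem=[0,0,0,0]
After op 4 (push 6): stack=[5,6] mem=[0,0,0,0]
After op 5 (STO M3): stack=[5] mem=[0,0,0,6]
After op 6 (push 9): stack=[5,9] mem=[0,0,0,6]
After op 7 (/): stack=[0] mem=[0,0,0,6]
After op 8 (RCL M3): stack=[0,6] mem=[0,0,0,6]
After op 9 (/): stack=[0] mem=[0,0,0,6]
After op 10 (RCL M3): stack=[0,6] mem=[0,0,0,6]
After op 11 (dup): stack=[0,6,6] mem=[0,0,0,6]

[0, 6, 6]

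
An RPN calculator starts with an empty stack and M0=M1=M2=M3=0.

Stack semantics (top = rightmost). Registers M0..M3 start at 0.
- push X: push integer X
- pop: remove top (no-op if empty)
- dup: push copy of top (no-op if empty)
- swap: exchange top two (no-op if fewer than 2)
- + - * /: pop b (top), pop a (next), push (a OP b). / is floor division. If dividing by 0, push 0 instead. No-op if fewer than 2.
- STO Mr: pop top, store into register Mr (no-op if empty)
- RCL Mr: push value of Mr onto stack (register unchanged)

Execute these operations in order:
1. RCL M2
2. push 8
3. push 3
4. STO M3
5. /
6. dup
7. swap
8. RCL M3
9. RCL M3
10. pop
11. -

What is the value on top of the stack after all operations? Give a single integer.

After op 1 (RCL M2): stack=[0] mem=[0,0,0,0]
After op 2 (push 8): stack=[0,8] mem=[0,0,0,0]
After op 3 (push 3): stack=[0,8,3] mem=[0,0,0,0]
After op 4 (STO M3): stack=[0,8] mem=[0,0,0,3]
After op 5 (/): stack=[0] mem=[0,0,0,3]
After op 6 (dup): stack=[0,0] mem=[0,0,0,3]
After op 7 (swap): stack=[0,0] mem=[0,0,0,3]
After op 8 (RCL M3): stack=[0,0,3] mem=[0,0,0,3]
After op 9 (RCL M3): stack=[0,0,3,3] mem=[0,0,0,3]
After op 10 (pop): stack=[0,0,3] mem=[0,0,0,3]
After op 11 (-): stack=[0,-3] mem=[0,0,0,3]

Answer: -3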